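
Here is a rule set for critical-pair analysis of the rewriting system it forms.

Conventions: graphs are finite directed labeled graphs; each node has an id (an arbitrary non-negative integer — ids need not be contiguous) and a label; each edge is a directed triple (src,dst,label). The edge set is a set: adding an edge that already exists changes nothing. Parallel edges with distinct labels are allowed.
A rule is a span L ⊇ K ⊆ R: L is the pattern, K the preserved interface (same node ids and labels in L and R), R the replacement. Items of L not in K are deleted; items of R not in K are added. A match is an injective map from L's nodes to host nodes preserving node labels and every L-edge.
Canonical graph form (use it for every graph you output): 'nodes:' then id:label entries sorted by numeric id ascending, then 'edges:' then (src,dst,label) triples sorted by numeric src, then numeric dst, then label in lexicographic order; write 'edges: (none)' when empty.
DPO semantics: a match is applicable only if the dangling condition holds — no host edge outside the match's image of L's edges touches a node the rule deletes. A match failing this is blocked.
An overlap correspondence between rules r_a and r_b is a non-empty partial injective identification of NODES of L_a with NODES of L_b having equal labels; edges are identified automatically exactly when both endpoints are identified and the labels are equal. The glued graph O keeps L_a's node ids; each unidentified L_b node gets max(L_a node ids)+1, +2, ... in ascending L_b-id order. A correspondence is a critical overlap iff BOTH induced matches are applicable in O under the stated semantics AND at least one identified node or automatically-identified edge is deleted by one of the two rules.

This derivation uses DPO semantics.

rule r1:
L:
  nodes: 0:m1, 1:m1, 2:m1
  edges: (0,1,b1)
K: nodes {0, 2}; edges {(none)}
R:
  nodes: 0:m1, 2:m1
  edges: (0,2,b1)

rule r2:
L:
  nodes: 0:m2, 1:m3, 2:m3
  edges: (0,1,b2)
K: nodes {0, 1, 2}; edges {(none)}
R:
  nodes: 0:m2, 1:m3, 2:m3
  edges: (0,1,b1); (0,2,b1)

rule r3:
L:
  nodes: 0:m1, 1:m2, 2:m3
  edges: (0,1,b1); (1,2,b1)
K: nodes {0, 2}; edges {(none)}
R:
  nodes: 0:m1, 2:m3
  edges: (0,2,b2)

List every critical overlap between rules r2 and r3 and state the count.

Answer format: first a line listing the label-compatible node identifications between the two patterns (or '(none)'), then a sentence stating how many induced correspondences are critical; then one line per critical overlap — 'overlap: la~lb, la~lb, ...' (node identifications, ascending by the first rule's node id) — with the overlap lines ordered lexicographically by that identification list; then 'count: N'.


label-compatible node identifications between L(r2) and L(r3): 0~1, 1~2, 2~2
0 of the induced correspondences are critical overlaps of r2 and r3.
count: 0


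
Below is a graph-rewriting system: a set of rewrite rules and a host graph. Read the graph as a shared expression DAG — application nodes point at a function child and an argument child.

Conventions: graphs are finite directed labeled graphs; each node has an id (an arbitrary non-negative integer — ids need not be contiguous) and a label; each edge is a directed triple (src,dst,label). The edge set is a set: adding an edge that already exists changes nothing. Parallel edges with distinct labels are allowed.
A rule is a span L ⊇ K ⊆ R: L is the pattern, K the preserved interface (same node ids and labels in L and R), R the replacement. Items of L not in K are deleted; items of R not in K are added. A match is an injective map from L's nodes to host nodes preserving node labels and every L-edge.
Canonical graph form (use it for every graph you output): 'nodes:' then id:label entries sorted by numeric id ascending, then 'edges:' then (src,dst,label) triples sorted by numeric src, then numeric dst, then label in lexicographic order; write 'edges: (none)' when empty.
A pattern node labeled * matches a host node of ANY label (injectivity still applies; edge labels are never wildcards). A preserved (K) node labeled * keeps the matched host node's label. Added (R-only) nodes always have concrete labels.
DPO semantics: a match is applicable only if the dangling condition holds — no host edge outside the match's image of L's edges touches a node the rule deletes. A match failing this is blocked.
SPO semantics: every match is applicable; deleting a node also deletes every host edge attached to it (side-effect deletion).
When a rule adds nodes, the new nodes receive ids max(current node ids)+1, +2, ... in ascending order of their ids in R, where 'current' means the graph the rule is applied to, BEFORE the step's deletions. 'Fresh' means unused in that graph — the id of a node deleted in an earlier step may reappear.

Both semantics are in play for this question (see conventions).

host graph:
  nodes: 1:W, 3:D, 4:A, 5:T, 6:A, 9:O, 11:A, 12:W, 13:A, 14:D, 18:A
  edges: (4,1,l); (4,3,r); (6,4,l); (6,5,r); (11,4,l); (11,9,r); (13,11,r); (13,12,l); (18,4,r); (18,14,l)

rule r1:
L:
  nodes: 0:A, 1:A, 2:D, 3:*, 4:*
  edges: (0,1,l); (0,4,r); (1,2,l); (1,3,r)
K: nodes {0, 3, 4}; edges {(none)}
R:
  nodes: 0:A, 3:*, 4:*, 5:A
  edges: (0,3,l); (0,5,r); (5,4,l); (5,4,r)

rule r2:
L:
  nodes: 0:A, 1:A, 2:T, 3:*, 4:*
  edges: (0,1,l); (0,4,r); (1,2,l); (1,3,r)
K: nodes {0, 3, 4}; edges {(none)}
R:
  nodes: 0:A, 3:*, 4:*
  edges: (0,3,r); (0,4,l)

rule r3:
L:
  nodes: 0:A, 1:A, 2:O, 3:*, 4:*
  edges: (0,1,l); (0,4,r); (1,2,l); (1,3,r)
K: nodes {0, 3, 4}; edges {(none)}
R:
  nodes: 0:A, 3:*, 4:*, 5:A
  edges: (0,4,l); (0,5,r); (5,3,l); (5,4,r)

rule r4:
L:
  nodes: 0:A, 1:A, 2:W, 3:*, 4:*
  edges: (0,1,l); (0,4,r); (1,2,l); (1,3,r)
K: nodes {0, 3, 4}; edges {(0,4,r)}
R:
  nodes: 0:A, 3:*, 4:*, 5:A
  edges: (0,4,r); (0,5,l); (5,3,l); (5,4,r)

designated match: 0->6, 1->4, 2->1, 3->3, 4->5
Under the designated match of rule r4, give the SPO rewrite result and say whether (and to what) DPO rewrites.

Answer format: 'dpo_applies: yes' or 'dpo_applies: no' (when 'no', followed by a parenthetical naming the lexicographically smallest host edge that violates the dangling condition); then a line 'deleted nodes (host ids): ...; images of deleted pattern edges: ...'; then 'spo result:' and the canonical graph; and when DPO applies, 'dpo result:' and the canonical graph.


dpo_applies: no
(the rule deletes node 4, which keeps host edge (11,4,l) outside the match image — the dangling condition fails, DPO blocks; SPO proceeds and side-deletes such edges)
deleted nodes (host ids): 1, 4; images of deleted pattern edges: (4,1,l); (4,3,r); (6,4,l)
spo result:
nodes: 3:D, 5:T, 6:A, 9:O, 11:A, 12:W, 13:A, 14:D, 18:A, 19:A
edges: (6,5,r); (6,19,l); (11,9,r); (13,11,r); (13,12,l); (18,14,l); (19,3,l); (19,5,r)


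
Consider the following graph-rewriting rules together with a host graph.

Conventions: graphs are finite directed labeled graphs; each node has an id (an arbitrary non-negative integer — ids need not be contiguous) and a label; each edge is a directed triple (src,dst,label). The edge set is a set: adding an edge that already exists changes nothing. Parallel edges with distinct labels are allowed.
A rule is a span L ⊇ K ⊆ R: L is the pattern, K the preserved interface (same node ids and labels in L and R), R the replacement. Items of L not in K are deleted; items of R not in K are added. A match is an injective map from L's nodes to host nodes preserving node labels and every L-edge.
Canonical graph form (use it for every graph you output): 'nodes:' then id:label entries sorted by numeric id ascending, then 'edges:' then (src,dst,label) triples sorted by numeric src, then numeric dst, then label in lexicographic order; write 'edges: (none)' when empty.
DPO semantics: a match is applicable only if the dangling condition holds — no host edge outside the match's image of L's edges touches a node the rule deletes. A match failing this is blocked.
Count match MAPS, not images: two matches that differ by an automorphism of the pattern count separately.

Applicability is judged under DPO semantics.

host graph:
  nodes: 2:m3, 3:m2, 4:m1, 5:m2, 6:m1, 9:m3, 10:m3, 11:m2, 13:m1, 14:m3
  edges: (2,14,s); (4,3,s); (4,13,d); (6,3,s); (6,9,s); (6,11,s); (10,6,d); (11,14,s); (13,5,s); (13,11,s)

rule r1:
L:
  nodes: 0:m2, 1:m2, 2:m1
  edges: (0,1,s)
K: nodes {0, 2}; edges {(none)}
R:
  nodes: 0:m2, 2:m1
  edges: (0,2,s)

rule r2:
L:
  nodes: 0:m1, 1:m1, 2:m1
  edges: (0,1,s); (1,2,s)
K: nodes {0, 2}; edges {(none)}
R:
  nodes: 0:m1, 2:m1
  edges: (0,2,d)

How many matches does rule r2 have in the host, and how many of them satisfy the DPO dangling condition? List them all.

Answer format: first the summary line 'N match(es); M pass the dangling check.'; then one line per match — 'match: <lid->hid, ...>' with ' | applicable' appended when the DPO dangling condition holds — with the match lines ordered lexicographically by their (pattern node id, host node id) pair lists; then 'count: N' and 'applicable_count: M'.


0 match(es); 0 pass the dangling check.
count: 0
applicable_count: 0


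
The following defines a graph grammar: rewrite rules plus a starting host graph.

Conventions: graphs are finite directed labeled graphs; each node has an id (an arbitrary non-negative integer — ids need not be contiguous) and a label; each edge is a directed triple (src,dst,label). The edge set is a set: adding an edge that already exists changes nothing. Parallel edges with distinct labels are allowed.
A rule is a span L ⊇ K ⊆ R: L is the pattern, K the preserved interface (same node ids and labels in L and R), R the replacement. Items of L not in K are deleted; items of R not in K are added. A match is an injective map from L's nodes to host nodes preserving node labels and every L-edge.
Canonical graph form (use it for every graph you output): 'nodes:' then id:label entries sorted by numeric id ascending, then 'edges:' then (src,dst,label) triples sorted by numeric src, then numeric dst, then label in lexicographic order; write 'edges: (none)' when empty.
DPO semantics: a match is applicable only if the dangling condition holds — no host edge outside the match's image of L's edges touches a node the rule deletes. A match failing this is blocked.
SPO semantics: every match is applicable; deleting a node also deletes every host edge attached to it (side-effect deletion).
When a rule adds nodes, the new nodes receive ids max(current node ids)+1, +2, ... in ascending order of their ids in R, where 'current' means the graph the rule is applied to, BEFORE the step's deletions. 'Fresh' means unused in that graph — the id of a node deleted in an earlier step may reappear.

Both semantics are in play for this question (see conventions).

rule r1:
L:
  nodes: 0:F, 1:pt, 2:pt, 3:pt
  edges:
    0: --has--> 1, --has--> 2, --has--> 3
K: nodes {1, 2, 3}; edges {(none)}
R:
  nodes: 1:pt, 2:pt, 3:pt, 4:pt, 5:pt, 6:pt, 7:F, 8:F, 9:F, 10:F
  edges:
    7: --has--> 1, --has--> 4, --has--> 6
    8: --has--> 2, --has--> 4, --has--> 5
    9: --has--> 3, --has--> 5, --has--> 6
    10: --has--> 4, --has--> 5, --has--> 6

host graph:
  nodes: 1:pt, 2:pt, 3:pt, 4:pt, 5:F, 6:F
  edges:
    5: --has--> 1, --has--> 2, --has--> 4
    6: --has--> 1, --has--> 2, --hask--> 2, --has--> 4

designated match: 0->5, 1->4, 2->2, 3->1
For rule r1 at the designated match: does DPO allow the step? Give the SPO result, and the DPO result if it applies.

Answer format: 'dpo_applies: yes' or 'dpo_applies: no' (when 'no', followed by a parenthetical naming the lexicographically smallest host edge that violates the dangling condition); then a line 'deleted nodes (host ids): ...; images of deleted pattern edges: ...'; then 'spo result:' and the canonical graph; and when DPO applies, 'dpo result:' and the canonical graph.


dpo_applies: yes
deleted nodes (host ids): 5; images of deleted pattern edges: (5,1,has); (5,2,has); (5,4,has)
spo result:
nodes: 1:pt, 2:pt, 3:pt, 4:pt, 6:F, 7:pt, 8:pt, 9:pt, 10:F, 11:F, 12:F, 13:F
edges: (6,1,has); (6,2,has); (6,2,hask); (6,4,has); (10,4,has); (10,7,has); (10,9,has); (11,2,has); (11,7,has); (11,8,has); (12,1,has); (12,8,has); (12,9,has); (13,7,has); (13,8,has); (13,9,has)
dpo result:
nodes: 1:pt, 2:pt, 3:pt, 4:pt, 6:F, 7:pt, 8:pt, 9:pt, 10:F, 11:F, 12:F, 13:F
edges: (6,1,has); (6,2,has); (6,2,hask); (6,4,has); (10,4,has); (10,7,has); (10,9,has); (11,2,has); (11,7,has); (11,8,has); (12,1,has); (12,8,has); (12,9,has); (13,7,has); (13,8,has); (13,9,has)


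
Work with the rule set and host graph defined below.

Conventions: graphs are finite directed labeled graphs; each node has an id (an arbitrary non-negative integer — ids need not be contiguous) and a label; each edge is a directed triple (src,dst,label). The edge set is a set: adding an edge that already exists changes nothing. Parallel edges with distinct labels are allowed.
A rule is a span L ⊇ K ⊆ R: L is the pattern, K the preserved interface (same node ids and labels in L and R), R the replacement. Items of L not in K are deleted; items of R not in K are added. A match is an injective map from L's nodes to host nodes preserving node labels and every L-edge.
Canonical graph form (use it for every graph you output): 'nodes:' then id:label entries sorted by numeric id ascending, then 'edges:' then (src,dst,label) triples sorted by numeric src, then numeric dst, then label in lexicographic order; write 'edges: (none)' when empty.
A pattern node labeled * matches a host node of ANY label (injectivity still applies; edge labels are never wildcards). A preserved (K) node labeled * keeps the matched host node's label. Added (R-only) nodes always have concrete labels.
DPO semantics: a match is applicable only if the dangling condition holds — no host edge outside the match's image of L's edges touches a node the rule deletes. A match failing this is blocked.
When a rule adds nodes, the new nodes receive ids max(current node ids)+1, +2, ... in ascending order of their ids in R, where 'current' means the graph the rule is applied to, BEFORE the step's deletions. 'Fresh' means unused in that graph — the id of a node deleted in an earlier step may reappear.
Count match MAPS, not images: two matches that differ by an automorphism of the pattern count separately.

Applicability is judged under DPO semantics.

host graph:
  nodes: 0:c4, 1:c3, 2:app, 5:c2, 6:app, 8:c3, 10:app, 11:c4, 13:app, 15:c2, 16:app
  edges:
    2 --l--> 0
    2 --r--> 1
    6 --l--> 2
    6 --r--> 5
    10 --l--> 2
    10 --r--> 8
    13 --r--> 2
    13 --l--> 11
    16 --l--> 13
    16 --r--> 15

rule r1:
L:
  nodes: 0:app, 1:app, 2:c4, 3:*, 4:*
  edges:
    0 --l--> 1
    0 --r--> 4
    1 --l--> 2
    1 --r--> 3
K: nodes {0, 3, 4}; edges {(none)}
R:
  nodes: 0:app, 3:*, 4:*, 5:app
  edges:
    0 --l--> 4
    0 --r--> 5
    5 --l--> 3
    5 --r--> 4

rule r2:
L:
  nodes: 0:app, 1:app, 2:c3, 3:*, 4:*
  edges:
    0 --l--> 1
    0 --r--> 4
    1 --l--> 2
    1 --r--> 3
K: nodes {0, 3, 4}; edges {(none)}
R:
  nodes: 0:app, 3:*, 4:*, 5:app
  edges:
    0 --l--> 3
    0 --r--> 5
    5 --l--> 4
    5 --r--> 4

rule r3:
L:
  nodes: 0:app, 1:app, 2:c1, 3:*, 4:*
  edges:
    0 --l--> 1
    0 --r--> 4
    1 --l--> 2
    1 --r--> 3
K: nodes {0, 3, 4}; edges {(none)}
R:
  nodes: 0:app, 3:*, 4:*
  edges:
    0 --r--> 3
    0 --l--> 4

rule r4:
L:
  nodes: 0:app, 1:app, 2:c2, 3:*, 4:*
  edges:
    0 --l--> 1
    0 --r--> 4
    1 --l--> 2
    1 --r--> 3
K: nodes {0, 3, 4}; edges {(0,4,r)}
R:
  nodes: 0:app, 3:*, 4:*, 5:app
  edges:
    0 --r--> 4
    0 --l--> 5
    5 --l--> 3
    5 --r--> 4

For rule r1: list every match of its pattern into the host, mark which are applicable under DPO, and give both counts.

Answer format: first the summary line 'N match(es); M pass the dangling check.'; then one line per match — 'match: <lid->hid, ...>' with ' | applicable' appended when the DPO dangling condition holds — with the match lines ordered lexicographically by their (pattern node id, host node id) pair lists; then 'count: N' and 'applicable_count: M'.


3 match(es); 1 pass the dangling check.
match: 0->6, 1->2, 2->0, 3->1, 4->5
match: 0->10, 1->2, 2->0, 3->1, 4->8
match: 0->16, 1->13, 2->11, 3->2, 4->15 | applicable
count: 3
applicable_count: 1


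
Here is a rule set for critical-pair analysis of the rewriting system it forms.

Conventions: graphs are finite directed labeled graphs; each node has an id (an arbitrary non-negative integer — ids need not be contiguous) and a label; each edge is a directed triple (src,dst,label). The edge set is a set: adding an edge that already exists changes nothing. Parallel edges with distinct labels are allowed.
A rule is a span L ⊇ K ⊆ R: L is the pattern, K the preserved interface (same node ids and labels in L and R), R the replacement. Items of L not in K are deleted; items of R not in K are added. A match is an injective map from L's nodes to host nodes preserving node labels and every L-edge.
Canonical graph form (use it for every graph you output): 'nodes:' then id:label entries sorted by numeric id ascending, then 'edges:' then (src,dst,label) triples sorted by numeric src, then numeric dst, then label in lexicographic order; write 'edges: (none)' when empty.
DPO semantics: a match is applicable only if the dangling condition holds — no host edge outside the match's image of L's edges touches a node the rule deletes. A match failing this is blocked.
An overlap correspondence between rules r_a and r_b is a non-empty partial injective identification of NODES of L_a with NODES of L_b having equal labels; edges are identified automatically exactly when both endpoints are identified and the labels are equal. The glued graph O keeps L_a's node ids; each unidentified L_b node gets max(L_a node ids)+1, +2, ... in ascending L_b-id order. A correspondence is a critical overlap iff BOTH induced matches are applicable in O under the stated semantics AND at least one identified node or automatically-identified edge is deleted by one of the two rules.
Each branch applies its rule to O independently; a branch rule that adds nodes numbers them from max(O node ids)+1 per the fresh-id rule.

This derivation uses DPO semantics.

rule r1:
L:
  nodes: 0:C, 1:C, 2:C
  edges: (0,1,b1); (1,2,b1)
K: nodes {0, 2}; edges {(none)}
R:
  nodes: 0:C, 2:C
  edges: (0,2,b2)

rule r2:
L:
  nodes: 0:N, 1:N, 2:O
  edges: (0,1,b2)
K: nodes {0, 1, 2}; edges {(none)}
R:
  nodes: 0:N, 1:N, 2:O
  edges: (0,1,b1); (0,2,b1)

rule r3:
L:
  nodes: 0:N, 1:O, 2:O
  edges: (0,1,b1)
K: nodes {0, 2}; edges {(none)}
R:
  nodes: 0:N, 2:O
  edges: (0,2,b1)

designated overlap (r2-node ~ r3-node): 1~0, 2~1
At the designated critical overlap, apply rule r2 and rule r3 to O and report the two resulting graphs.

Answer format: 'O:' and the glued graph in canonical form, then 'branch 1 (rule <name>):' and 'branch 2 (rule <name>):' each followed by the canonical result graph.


O:
nodes: 0:N, 1:N, 2:O, 3:O
edges: (0,1,b2); (1,2,b1)
branch 1 (rule r2):
nodes: 0:N, 1:N, 2:O, 3:O
edges: (0,1,b1); (0,2,b1); (1,2,b1)
branch 2 (rule r3):
nodes: 0:N, 1:N, 3:O
edges: (0,1,b2); (1,3,b1)


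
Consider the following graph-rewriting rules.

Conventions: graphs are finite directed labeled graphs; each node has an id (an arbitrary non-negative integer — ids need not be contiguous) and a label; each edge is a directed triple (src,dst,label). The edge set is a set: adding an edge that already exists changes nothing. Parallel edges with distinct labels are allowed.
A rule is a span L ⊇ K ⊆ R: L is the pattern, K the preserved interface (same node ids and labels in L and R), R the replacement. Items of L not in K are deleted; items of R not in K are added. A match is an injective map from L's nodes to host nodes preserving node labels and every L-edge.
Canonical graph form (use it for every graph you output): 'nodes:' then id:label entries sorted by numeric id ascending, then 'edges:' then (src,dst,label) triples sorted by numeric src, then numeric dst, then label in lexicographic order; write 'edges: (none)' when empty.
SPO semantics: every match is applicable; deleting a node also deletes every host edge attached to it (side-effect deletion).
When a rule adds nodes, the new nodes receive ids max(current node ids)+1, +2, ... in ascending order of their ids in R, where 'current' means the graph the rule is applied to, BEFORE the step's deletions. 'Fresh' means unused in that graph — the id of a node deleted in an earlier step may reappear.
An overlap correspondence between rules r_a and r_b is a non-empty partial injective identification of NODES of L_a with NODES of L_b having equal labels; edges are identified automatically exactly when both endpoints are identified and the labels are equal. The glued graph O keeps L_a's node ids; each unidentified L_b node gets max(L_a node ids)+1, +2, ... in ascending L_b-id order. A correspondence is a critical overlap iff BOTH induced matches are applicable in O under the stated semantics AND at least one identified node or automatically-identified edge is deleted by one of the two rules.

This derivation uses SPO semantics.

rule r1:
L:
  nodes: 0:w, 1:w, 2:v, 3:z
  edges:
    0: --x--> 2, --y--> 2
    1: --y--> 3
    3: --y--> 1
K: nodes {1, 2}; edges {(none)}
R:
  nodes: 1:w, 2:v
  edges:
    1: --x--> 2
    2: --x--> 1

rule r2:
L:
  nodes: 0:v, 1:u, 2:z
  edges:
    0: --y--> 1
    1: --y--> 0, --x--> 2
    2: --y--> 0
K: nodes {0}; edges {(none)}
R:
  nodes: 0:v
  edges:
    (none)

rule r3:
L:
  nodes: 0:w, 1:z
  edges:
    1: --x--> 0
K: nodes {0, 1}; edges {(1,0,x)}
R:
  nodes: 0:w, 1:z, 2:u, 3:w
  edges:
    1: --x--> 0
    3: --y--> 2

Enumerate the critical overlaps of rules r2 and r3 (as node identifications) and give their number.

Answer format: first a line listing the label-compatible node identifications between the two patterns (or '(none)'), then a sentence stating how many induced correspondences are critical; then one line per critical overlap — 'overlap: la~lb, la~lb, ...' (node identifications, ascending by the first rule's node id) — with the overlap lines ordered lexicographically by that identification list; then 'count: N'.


label-compatible node identifications between L(r2) and L(r3): 2~1
1 of the induced correspondences is a critical overlap of r2 and r3.
overlap: 2~1
count: 1


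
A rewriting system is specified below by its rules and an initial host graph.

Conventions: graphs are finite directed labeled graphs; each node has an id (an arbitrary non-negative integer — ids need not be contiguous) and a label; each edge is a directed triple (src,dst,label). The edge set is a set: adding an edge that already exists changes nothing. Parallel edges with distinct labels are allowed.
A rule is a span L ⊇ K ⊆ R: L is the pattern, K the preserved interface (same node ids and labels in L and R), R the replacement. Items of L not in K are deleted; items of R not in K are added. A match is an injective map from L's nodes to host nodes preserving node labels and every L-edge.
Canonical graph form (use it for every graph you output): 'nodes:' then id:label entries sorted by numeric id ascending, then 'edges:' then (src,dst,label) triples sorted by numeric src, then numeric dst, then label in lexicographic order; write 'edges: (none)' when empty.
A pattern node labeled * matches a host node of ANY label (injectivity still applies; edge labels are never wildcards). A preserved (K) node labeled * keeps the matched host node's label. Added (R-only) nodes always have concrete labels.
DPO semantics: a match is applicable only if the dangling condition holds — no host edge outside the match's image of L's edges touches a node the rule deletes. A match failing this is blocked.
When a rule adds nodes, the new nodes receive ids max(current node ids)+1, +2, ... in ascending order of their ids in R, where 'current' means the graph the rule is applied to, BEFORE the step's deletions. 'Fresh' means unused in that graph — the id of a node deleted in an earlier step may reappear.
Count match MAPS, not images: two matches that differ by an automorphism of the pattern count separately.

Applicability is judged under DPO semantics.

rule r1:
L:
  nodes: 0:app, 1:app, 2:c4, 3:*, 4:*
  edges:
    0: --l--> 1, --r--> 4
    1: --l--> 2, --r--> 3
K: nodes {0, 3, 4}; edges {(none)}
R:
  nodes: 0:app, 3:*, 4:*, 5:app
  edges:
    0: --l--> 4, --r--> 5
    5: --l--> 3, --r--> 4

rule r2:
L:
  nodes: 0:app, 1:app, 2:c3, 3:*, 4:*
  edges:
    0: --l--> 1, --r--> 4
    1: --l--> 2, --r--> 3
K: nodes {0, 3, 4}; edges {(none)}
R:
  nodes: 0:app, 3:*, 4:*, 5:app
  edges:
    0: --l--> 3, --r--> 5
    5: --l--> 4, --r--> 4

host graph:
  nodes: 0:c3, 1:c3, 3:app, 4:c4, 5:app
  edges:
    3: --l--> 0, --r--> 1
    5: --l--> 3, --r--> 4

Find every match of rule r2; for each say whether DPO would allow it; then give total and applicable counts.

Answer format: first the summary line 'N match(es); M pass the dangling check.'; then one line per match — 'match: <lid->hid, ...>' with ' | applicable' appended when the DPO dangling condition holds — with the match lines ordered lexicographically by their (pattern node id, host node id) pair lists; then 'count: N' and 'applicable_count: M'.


1 match(es); 1 pass the dangling check.
match: 0->5, 1->3, 2->0, 3->1, 4->4 | applicable
count: 1
applicable_count: 1


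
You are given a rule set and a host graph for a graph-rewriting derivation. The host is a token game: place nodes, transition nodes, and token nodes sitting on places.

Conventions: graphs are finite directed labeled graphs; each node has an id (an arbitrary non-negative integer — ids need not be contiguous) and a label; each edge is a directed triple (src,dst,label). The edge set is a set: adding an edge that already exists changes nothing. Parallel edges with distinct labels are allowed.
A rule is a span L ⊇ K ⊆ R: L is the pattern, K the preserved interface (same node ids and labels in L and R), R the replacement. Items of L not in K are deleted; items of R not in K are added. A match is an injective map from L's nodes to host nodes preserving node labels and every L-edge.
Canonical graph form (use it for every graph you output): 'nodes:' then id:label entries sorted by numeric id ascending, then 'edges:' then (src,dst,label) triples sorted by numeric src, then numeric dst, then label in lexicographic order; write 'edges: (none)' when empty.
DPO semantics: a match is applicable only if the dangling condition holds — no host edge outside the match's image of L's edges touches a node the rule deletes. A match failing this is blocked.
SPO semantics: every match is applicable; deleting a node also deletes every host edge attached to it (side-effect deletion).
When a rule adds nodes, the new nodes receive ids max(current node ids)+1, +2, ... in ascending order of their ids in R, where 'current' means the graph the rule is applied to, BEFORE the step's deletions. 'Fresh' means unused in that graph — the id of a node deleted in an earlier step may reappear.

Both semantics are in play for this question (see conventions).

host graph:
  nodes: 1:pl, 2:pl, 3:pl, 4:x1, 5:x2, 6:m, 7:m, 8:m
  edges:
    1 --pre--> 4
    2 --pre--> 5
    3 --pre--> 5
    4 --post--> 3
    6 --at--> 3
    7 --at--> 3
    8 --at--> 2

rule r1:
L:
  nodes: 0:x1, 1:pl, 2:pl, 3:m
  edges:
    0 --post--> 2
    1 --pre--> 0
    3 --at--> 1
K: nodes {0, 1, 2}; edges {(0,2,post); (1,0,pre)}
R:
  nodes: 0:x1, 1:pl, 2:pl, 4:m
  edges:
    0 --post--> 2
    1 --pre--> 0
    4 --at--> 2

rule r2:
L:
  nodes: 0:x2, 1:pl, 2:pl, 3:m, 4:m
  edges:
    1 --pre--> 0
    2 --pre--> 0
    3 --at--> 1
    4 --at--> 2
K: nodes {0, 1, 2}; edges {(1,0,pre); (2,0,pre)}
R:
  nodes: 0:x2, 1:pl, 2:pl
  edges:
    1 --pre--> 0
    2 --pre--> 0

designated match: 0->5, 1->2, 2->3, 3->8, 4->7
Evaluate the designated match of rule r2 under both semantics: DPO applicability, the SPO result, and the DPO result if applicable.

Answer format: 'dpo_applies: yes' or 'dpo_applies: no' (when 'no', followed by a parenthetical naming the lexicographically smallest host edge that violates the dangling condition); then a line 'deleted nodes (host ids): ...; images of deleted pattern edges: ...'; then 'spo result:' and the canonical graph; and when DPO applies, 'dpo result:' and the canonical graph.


dpo_applies: yes
deleted nodes (host ids): 7, 8; images of deleted pattern edges: (7,3,at); (8,2,at)
spo result:
nodes: 1:pl, 2:pl, 3:pl, 4:x1, 5:x2, 6:m
edges: (1,4,pre); (2,5,pre); (3,5,pre); (4,3,post); (6,3,at)
dpo result:
nodes: 1:pl, 2:pl, 3:pl, 4:x1, 5:x2, 6:m
edges: (1,4,pre); (2,5,pre); (3,5,pre); (4,3,post); (6,3,at)


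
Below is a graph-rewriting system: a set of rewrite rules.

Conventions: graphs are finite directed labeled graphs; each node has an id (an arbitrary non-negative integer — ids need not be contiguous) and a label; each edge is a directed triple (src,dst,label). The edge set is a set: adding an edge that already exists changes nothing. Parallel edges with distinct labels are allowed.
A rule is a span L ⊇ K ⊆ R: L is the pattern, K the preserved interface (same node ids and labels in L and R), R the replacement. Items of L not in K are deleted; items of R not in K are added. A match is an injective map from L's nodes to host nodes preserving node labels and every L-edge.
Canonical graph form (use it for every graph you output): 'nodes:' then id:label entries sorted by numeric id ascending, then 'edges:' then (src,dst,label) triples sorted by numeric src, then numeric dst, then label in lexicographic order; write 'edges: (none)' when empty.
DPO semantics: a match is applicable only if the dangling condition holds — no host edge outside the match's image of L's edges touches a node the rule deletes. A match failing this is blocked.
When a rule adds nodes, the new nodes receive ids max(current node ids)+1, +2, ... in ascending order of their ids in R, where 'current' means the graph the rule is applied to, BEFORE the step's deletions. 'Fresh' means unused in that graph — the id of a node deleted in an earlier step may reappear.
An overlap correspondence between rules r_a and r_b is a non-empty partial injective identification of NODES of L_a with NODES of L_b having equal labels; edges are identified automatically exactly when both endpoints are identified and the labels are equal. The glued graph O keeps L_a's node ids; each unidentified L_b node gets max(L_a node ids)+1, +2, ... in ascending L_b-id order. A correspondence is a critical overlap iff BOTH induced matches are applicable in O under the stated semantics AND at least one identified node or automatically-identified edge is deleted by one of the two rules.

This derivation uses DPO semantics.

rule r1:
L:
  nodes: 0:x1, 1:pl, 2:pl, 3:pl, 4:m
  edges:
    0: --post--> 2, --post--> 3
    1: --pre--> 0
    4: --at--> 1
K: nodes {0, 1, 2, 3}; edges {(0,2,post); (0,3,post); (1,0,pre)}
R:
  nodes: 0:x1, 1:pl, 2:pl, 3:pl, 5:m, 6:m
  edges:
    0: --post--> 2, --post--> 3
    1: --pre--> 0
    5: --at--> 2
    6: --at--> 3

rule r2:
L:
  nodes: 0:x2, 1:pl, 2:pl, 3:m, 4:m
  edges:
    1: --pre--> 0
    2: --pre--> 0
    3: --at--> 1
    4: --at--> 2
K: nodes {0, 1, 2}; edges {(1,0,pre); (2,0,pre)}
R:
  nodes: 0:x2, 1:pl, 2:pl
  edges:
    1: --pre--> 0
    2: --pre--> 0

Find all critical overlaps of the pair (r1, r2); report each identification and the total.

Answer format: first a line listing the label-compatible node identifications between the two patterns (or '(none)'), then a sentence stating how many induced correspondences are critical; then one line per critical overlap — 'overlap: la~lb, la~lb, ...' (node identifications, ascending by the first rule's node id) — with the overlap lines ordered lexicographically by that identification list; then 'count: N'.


label-compatible node identifications between L(r1) and L(r2): 1~1, 1~2, 2~1, 2~2, 3~1, 3~2, 4~3, 4~4
6 of the induced correspondences are critical overlaps of r1 and r2.
overlap: 1~1, 2~2, 4~3
overlap: 1~1, 3~2, 4~3
overlap: 1~1, 4~3
overlap: 1~2, 2~1, 4~4
overlap: 1~2, 3~1, 4~4
overlap: 1~2, 4~4
count: 6


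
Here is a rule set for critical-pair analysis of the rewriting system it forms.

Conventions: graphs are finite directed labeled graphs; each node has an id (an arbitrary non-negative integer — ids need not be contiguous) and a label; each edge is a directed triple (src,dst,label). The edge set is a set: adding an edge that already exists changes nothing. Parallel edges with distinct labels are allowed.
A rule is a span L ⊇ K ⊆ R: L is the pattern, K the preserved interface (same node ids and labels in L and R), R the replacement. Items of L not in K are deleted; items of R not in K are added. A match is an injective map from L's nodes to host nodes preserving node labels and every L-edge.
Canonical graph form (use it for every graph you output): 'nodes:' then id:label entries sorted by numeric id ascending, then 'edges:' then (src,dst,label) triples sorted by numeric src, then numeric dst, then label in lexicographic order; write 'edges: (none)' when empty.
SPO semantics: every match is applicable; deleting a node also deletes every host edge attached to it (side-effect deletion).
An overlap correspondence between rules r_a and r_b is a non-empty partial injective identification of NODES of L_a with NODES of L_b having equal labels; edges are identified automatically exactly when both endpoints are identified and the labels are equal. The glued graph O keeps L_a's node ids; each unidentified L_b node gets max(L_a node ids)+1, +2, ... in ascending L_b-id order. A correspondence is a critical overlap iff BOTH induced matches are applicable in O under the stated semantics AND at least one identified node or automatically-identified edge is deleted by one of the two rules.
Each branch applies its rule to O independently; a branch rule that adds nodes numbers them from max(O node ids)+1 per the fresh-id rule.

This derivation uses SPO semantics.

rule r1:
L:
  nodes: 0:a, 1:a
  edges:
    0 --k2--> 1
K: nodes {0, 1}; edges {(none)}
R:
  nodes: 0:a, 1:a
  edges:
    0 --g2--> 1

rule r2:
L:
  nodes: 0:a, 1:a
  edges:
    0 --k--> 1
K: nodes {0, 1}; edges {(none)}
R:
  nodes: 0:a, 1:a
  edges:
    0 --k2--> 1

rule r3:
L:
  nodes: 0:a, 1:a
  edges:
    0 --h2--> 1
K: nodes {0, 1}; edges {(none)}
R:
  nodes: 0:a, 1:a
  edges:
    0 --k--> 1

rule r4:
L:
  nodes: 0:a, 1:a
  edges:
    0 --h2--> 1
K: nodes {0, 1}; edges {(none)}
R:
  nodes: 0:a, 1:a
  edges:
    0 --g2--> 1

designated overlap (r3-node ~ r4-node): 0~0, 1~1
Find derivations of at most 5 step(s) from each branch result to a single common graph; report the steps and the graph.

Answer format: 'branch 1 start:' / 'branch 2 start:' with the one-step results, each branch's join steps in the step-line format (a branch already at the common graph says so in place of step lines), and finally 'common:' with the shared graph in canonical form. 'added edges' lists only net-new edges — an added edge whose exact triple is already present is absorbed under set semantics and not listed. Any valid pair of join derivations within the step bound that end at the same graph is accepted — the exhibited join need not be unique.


branch 1 start:
nodes: 0:a, 1:a
edges: (0,1,k)
branch 2 start:
nodes: 0:a, 1:a
edges: (0,1,g2)
branch 1 step 1: rule r2; match: 0->0, 1->1; deleted nodes (none); deleted edges (0,1,k); added nodes (none); added edges (0,1,k2); result: nodes: 0:a, 1:a edges: (0,1,k2)
branch 1 step 2: rule r1; match: 0->0, 1->1; deleted nodes (none); deleted edges (0,1,k2); added nodes (none); added edges (0,1,g2); result: nodes: 0:a, 1:a edges: (0,1,g2)
branch 2: already at the common graph (0 steps)
common:
nodes: 0:a, 1:a
edges: (0,1,g2)


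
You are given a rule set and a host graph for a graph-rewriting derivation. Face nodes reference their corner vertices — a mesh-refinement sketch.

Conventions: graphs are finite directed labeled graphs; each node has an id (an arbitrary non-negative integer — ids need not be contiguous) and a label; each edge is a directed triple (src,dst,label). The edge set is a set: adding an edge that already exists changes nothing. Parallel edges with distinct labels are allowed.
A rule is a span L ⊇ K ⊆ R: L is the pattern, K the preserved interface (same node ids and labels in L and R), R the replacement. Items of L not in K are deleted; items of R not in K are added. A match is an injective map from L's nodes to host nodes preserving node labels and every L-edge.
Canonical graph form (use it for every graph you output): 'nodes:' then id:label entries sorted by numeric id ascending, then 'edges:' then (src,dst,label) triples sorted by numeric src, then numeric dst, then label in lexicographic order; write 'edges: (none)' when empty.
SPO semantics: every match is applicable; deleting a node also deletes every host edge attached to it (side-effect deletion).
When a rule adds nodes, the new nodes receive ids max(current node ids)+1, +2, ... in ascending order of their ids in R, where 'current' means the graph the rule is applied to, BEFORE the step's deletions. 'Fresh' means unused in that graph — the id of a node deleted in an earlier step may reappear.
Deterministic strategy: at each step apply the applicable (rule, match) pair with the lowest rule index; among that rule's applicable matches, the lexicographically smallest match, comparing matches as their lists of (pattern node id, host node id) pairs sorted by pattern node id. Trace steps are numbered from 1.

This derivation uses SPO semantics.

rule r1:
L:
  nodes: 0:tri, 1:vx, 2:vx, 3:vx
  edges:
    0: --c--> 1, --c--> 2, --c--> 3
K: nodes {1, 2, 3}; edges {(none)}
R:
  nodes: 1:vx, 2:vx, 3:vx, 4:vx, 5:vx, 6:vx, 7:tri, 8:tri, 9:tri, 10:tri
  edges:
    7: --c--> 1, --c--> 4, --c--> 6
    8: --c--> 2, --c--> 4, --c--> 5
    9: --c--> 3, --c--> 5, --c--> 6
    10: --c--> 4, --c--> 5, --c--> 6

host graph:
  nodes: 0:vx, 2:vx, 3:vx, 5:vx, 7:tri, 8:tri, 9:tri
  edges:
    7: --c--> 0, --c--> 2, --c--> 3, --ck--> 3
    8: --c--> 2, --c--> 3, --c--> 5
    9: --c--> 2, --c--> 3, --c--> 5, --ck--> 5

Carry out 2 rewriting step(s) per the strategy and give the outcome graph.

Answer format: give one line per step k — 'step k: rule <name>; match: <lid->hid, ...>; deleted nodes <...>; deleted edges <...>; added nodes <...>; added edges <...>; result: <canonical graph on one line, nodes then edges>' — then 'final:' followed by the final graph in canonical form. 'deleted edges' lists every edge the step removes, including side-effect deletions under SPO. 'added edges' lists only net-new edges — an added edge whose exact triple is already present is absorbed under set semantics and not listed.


step 1: rule r1; match: 0->7, 1->0, 2->2, 3->3; deleted nodes 7; deleted edges (7,0,c); (7,2,c); (7,3,c); (7,3,ck); added nodes 10, 11, 12, 13, 14, 15, 16; added edges (13,0,c); (13,10,c); (13,12,c); (14,2,c); (14,10,c); (14,11,c); (15,3,c); (15,11,c); (15,12,c); (16,10,c); (16,11,c); (16,12,c); result: nodes: 0:vx, 2:vx, 3:vx, 5:vx, 8:tri, 9:tri, 10:vx, 11:vx, 12:vx, 13:tri, 14:tri, 15:tri, 16:tri edges: (8,2,c); (8,3,c); (8,5,c); (9,2,c); (9,3,c); (9,5,c); (9,5,ck); (13,0,c); (13,10,c); (13,12,c); (14,2,c); (14,10,c); (14,11,c); (15,3,c); (15,11,c); (15,12,c); (16,10,c); (16,11,c); (16,12,c)
step 2: rule r1; match: 0->8, 1->2, 2->3, 3->5; deleted nodes 8; deleted edges (8,2,c); (8,3,c); (8,5,c); added nodes 17, 18, 19, 20, 21, 22, 23; added edges (20,2,c); (20,17,c); (20,19,c); (21,3,c); (21,17,c); (21,18,c); (22,5,c); (22,18,c); (22,19,c); (23,17,c); (23,18,c); (23,19,c); result: nodes: 0:vx, 2:vx, 3:vx, 5:vx, 9:tri, 10:vx, 11:vx, 12:vx, 13:tri, 14:tri, 15:tri, 16:tri, 17:vx, 18:vx, 19:vx, 20:tri, 21:tri, 22:tri, 23:tri edges: (9,2,c); (9,3,c); (9,5,c); (9,5,ck); (13,0,c); (13,10,c); (13,12,c); (14,2,c); (14,10,c); (14,11,c); (15,3,c); (15,11,c); (15,12,c); (16,10,c); (16,11,c); (16,12,c); (20,2,c); (20,17,c); (20,19,c); (21,3,c); (21,17,c); (21,18,c); (22,5,c); (22,18,c); (22,19,c); (23,17,c); (23,18,c); (23,19,c)
final:
nodes: 0:vx, 2:vx, 3:vx, 5:vx, 9:tri, 10:vx, 11:vx, 12:vx, 13:tri, 14:tri, 15:tri, 16:tri, 17:vx, 18:vx, 19:vx, 20:tri, 21:tri, 22:tri, 23:tri
edges: (9,2,c); (9,3,c); (9,5,c); (9,5,ck); (13,0,c); (13,10,c); (13,12,c); (14,2,c); (14,10,c); (14,11,c); (15,3,c); (15,11,c); (15,12,c); (16,10,c); (16,11,c); (16,12,c); (20,2,c); (20,17,c); (20,19,c); (21,3,c); (21,17,c); (21,18,c); (22,5,c); (22,18,c); (22,19,c); (23,17,c); (23,18,c); (23,19,c)
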